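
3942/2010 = 1 + 322/335  =  1.96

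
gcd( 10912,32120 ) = 88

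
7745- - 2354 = 10099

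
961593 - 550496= 411097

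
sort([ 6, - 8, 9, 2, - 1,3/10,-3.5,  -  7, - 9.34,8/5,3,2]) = [- 9.34,  -  8, - 7, -3.5, - 1,3/10, 8/5,2 , 2,3, 6,  9 ]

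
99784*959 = 95692856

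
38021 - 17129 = 20892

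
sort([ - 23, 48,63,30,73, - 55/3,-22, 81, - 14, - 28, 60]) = [ - 28, - 23, - 22, - 55/3, - 14, 30, 48,60, 63, 73,81 ] 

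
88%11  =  0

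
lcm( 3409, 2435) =17045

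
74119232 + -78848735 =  - 4729503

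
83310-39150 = 44160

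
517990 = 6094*85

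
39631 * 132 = 5231292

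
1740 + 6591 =8331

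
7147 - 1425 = 5722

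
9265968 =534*17352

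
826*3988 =3294088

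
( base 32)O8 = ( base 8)1410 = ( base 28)rk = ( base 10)776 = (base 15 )36B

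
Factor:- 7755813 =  - 3^2*13^1*151^1*439^1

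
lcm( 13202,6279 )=514878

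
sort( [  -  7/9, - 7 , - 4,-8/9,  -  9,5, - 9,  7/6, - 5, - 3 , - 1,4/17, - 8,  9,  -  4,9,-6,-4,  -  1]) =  [-9, - 9, - 8, - 7, - 6, - 5,-4, - 4, - 4, - 3,- 1, - 1, - 8/9 ,-7/9, 4/17,7/6,5, 9,  9]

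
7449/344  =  21+225/344 =21.65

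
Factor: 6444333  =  3^3*7^2*4871^1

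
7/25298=1/3614 =0.00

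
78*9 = 702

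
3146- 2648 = 498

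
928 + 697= 1625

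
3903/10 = 3903/10 = 390.30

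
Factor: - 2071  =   - 19^1  *109^1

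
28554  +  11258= 39812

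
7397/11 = 7397/11 = 672.45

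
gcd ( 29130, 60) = 30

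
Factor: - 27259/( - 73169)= 19^( - 1)* 3851^( - 1)*27259^1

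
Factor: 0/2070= 0= 0^1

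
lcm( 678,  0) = 0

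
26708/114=234+16/57 = 234.28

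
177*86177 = 15253329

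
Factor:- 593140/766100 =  - 631/815 = - 5^( - 1) *163^( - 1)*631^1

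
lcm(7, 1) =7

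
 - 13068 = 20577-33645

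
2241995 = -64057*( - 35) 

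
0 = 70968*0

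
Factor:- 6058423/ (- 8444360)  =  2^( - 3 )*5^( - 1 ) * 7^1* 19^( - 1)*31^1*41^ ( - 1 )*271^( - 1 ) *27919^1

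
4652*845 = 3930940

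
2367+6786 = 9153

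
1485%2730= 1485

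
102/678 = 17/113 =0.15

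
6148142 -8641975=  - 2493833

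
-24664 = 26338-51002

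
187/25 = 187/25  =  7.48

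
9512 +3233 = 12745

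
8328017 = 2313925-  - 6014092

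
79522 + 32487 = 112009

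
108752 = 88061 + 20691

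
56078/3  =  18692  +  2/3 = 18692.67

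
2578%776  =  250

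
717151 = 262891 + 454260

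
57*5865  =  334305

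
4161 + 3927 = 8088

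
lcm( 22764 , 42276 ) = 295932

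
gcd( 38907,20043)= 1179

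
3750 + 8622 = 12372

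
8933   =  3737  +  5196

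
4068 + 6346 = 10414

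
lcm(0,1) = 0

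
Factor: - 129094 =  - 2^1 * 7^1 * 9221^1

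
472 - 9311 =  - 8839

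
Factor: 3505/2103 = 3^( - 1 )*5^1 = 5/3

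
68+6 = 74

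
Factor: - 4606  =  -2^1 * 7^2  *47^1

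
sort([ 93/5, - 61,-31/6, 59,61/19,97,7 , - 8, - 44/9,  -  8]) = [  -  61,- 8, - 8, - 31/6,  -  44/9, 61/19,7, 93/5,59 , 97]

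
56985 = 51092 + 5893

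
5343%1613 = 504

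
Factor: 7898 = 2^1*  11^1*359^1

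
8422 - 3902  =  4520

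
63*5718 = 360234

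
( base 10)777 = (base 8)1411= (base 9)1053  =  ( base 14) 3d7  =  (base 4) 30021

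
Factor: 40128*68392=2^9*3^1 * 11^1*19^1  *83^1*103^1 = 2744434176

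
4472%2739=1733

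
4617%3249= 1368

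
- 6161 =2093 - 8254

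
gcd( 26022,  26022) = 26022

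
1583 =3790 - 2207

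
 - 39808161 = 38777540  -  78585701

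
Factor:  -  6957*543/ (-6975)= 3^1*5^( - 2 )*31^( - 1)*181^1 *773^1=419739/775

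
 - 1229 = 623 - 1852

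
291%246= 45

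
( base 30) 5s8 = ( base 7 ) 21410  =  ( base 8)12344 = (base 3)21100002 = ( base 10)5348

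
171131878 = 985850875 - 814718997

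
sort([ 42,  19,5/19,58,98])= [5/19,19,42 , 58,98]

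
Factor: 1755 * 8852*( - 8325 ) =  - 129331039500  =  - 2^2 * 3^5*5^3*  13^1 * 37^1*2213^1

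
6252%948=564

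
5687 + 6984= 12671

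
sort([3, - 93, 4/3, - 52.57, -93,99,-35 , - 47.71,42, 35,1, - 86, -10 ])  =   [ - 93, - 93,-86,-52.57, - 47.71, - 35  , -10 , 1, 4/3 , 3,35, 42,99]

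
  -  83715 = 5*(-16743) 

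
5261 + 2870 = 8131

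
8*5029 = 40232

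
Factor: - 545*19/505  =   - 2071/101 = - 19^1*101^( - 1 )*109^1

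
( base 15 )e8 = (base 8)332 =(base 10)218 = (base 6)1002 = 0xda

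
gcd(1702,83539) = 1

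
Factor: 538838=2^1*269419^1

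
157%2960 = 157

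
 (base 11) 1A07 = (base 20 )678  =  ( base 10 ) 2548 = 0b100111110100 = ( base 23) 4II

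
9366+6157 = 15523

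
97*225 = 21825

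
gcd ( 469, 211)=1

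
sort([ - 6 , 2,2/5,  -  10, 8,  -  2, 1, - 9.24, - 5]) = [ - 10 ,- 9.24,  -  6,  -  5, - 2, 2/5, 1,2, 8]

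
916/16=229/4 = 57.25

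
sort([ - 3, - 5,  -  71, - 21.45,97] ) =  [ - 71, - 21.45, - 5, - 3,  97]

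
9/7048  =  9/7048 = 0.00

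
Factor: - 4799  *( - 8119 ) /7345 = 5^( - 1)*13^( - 1 )*23^1*113^(-1 )* 353^1*4799^1=38963081/7345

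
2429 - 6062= - 3633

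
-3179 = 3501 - 6680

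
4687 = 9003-4316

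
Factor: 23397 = 3^1 * 11^1*709^1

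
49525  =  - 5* ( - 9905) 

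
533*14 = 7462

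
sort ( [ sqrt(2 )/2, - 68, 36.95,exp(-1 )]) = [ - 68,  exp( - 1),sqrt( 2 )/2,  36.95]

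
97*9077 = 880469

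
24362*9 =219258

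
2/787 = 2/787 = 0.00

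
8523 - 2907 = 5616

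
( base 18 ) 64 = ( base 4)1300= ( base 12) 94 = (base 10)112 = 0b1110000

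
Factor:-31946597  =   - 2237^1 * 14281^1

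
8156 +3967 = 12123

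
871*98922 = 86161062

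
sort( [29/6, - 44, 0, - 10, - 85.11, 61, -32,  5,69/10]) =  [ - 85.11, - 44, - 32,  -  10, 0, 29/6,  5, 69/10,61 ] 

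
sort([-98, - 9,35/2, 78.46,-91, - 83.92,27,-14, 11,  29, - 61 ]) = [-98,-91, - 83.92,-61, - 14, - 9, 11,35/2, 27,29,78.46] 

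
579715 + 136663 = 716378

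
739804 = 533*1388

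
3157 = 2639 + 518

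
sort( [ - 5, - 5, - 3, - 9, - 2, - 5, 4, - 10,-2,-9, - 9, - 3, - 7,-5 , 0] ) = [ - 10, - 9, - 9 , - 9, - 7,  -  5, - 5, - 5, - 5, - 3, - 3, - 2, - 2,  0, 4 ]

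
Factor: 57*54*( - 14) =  - 2^2*3^4 * 7^1*19^1 =- 43092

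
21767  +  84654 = 106421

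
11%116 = 11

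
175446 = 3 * 58482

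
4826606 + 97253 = 4923859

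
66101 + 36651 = 102752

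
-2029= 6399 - 8428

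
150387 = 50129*3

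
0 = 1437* 0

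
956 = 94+862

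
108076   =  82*1318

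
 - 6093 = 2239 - 8332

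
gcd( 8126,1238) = 2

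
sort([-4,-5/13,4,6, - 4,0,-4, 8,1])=[ - 4  , - 4, - 4,-5/13,0, 1,4,6, 8]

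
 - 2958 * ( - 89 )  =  263262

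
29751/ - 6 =-4959 + 1/2 = - 4958.50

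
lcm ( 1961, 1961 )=1961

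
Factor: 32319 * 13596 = 439409124 = 2^2*3^6 *7^1*11^1*19^1*103^1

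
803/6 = 133+5/6 = 133.83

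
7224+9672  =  16896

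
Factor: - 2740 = -2^2*5^1*137^1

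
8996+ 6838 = 15834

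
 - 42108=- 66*638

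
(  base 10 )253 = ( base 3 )100101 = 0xfd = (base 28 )91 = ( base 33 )7m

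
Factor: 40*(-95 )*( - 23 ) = 2^3*5^2*19^1 * 23^1 = 87400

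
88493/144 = 614 + 77/144 = 614.53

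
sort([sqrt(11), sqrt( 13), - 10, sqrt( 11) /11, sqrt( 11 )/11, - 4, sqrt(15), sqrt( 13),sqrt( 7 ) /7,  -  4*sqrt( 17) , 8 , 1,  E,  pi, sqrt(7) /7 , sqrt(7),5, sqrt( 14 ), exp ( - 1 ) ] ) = [ - 4*sqrt ( 17 ), - 10, - 4, sqrt (11 ) /11, sqrt( 11) /11,exp( - 1),sqrt( 7)/7 , sqrt(7 )/7,1,sqrt( 7), E, pi,  sqrt (11),sqrt( 13), sqrt( 13), sqrt( 14), sqrt( 15),5,8 ] 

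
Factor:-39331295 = - 5^1*7866259^1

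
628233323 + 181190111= 809423434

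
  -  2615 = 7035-9650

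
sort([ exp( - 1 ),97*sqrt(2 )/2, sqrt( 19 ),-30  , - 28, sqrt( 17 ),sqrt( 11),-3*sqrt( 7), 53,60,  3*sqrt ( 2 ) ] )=[ - 30, - 28,-3*sqrt (7 ),exp( - 1),sqrt(11 ),sqrt(17),3*sqrt( 2),sqrt( 19 ), 53, 60,97 * sqrt( 2) /2 ] 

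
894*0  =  0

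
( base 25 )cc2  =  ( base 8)17172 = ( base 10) 7802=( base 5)222202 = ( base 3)101200222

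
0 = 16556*0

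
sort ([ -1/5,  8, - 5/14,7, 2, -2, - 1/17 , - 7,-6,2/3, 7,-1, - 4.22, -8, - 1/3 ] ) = [ - 8,  -  7, - 6,- 4.22, - 2, - 1,  -  5/14, - 1/3, - 1/5, - 1/17,2/3 , 2,7, 7, 8] 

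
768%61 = 36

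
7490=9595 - 2105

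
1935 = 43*45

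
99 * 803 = 79497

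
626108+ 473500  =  1099608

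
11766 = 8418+3348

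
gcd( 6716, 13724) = 292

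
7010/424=16+ 113/212 = 16.53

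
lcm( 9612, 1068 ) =9612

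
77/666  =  77/666 = 0.12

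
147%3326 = 147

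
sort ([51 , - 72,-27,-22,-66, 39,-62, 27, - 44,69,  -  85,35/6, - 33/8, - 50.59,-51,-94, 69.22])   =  [ -94, - 85, - 72, -66, - 62,-51,- 50.59,-44, - 27, - 22, - 33/8,35/6, 27,39,51, 69, 69.22 ] 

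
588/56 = 10+1/2 = 10.50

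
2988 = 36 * 83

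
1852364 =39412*47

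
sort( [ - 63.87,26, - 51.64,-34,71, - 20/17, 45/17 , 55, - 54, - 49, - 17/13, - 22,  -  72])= [-72, -63.87, - 54, - 51.64, - 49, - 34, -22, - 17/13, - 20/17,45/17,26,  55,71]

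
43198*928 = 40087744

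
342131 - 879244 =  - 537113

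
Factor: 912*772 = 704064 = 2^6 * 3^1*19^1*193^1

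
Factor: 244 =2^2*61^1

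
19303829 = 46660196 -27356367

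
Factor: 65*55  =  3575 = 5^2*11^1 * 13^1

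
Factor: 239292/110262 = 102/47 = 2^1*3^1* 17^1 * 47^( - 1 )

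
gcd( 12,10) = 2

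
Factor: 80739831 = 3^1 *26913277^1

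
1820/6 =303 + 1/3 = 303.33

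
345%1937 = 345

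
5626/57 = 5626/57 = 98.70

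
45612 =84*543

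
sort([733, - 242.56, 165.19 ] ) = [ - 242.56, 165.19, 733 ] 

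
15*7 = 105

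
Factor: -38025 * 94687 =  -3600473175= - 3^2 * 5^2 * 13^2* 94687^1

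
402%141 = 120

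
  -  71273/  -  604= 71273/604 = 118.00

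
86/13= 86/13=6.62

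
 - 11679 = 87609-99288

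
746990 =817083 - 70093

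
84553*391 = 33060223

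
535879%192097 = 151685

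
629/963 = 629/963 = 0.65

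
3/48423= 1/16141 = 0.00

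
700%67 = 30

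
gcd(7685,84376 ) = 53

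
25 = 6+19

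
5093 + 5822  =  10915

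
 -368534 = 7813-376347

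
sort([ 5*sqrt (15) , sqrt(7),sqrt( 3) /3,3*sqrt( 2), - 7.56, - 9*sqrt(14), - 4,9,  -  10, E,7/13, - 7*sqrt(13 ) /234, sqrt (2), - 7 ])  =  [ - 9*sqrt( 14), - 10,-7.56, - 7, - 4,- 7*sqrt( 13)/234, 7/13, sqrt (3)/3,sqrt( 2), sqrt(7 ),E, 3*sqrt (2), 9,  5*sqrt( 15)]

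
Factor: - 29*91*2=-5278=-2^1*7^1*13^1*29^1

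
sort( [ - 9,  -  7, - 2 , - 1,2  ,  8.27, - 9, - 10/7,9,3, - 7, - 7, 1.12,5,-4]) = [ - 9, - 9, - 7, - 7, - 7, -4, - 2, - 10/7, - 1 , 1.12, 2,3,5,8.27,9 ]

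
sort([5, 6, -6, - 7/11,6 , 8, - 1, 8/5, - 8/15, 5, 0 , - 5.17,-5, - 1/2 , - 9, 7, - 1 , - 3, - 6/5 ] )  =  [-9, - 6, - 5.17, - 5, - 3, - 6/5, - 1, - 1, - 7/11,-8/15, - 1/2, 0 , 8/5, 5, 5, 6, 6, 7, 8 ]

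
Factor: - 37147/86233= -7^( - 1)*11^2*97^( - 1 ) * 127^(  -  1) * 307^1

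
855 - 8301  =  -7446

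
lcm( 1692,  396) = 18612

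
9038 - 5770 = 3268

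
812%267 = 11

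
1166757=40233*29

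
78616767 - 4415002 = 74201765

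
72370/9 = 72370/9 = 8041.11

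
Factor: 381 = 3^1*127^1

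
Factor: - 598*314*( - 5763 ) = 2^2*3^1*13^1 * 17^1*23^1* 113^1*157^1  =  1082130036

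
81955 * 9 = 737595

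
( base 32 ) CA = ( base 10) 394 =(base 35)B9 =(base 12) 28A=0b110001010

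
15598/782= 19 + 370/391= 19.95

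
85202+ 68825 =154027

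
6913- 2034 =4879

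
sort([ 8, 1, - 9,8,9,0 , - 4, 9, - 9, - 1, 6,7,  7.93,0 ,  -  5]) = [ - 9, - 9, - 5, - 4, - 1, 0,0,1, 6, 7,7.93,8,8,  9,9]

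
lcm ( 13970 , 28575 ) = 628650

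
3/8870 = 3/8870 = 0.00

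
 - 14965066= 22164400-37129466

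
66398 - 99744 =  - 33346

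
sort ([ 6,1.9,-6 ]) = [ -6, 1.9,6]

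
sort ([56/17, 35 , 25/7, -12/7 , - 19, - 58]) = [ - 58 , - 19,- 12/7, 56/17  ,  25/7, 35]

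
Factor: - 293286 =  -2^1*3^1* 7^1 * 6983^1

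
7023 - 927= 6096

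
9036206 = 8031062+1005144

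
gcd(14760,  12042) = 18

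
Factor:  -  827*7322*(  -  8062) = 2^2*7^1*29^1*139^1*523^1*827^1 =48817780228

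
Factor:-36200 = -2^3*5^2 * 181^1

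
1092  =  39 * 28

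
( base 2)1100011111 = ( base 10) 799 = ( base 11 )667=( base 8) 1437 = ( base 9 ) 1077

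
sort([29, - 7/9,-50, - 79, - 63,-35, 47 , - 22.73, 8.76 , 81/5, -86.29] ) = [-86.29, - 79, - 63, - 50 , - 35, - 22.73, - 7/9, 8.76, 81/5, 29,  47] 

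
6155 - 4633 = 1522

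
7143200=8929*800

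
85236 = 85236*1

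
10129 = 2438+7691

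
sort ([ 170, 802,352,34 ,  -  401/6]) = [  -  401/6,34,170,352 , 802 ]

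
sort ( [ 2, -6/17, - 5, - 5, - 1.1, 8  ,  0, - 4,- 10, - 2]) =[-10 , - 5, - 5, - 4, - 2, - 1.1, - 6/17, 0, 2, 8] 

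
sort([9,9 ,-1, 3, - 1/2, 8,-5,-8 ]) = [ - 8, - 5, - 1, - 1/2,3, 8, 9, 9]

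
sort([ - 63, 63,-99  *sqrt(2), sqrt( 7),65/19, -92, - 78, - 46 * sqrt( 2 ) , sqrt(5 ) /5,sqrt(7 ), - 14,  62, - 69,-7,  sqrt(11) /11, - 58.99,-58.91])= [ - 99*sqrt(2 ), - 92,-78,- 69, - 46*sqrt( 2), - 63, - 58.99,  -  58.91, - 14, - 7, sqrt(11)/11, sqrt( 5)/5,sqrt(7 ), sqrt( 7 ),65/19,62,63 ]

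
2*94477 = 188954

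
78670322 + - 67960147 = 10710175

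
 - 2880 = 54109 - 56989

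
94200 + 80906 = 175106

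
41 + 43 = 84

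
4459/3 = 4459/3 = 1486.33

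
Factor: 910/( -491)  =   - 2^1*5^1*7^1*13^1*491^(-1)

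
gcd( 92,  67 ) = 1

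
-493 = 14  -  507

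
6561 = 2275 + 4286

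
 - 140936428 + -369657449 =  - 510593877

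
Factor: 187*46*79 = 2^1*11^1 * 17^1*23^1 * 79^1=679558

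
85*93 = 7905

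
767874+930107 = 1697981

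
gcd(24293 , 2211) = 1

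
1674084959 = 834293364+839791595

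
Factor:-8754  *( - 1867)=16343718 = 2^1*3^1*1459^1 * 1867^1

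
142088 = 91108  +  50980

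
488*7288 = 3556544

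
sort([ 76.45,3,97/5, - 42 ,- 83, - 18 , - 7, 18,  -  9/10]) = [-83, - 42, - 18, - 7 , - 9/10, 3,18,  97/5 , 76.45] 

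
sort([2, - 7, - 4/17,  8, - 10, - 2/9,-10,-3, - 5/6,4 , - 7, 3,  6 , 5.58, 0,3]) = [ - 10 , - 10, - 7, - 7 , - 3, - 5/6,-4/17 , - 2/9,  0, 2,3 , 3,  4,5.58, 6, 8 ] 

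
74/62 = 37/31 = 1.19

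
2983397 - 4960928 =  - 1977531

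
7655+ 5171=12826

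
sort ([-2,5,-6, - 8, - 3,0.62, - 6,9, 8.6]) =[ - 8,-6 , - 6, - 3, - 2,0.62, 5,8.6,9] 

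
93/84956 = 93/84956 = 0.00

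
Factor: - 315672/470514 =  - 2^2 * 7^1*11^( - 1)*1879^1*7129^( - 1) = -52612/78419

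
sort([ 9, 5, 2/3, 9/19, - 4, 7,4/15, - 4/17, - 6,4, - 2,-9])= [ - 9, - 6,- 4,-2 , - 4/17,4/15, 9/19, 2/3, 4,5, 7,9]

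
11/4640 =11/4640=   0.00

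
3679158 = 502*7329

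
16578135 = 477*34755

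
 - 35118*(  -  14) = 491652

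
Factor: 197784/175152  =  201/178 =2^( - 1 )  *  3^1 * 67^1 * 89^( - 1 )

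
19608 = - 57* ( - 344 )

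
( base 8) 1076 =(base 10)574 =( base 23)11m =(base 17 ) 1gd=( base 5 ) 4244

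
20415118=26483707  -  6068589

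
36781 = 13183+23598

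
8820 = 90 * 98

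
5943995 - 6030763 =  - 86768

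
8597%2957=2683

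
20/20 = 1 = 1.00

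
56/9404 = 14/2351 = 0.01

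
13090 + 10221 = 23311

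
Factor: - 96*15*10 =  - 2^6*3^2*5^2 = - 14400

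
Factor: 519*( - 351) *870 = - 158487030 = -2^1*3^5 * 5^1*13^1*29^1*173^1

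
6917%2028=833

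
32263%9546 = 3625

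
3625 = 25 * 145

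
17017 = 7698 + 9319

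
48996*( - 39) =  - 1910844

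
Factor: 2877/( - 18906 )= - 7/46 = - 2^( - 1 )*7^1 *23^ ( - 1) 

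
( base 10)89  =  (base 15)5e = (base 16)59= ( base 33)2n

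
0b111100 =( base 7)114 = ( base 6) 140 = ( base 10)60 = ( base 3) 2020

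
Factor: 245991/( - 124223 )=- 501/253 = - 3^1*11^( - 1)*23^( - 1) * 167^1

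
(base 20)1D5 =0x299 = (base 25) 11F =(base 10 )665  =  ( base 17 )252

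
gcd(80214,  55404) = 6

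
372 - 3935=-3563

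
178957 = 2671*67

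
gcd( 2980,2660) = 20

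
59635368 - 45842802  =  13792566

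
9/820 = 9/820 = 0.01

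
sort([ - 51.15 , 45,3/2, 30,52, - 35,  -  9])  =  [  -  51.15,-35, - 9, 3/2,  30,45, 52 ]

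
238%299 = 238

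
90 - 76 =14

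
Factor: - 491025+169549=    - 321476 = - 2^2 * 80369^1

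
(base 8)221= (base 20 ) 75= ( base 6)401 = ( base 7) 265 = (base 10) 145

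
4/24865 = 4/24865 = 0.00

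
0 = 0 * 15732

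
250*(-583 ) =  - 145750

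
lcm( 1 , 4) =4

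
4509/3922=1 + 587/3922 = 1.15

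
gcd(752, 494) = 2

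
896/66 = 448/33 = 13.58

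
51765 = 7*7395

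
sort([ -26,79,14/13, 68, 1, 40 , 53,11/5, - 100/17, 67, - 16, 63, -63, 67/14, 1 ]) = [ - 63, - 26, - 16,-100/17, 1, 1, 14/13, 11/5,67/14, 40, 53, 63,  67, 68,  79 ]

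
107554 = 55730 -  - 51824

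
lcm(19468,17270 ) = 1070740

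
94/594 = 47/297 = 0.16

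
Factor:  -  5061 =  - 3^1*7^1*241^1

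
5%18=5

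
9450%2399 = 2253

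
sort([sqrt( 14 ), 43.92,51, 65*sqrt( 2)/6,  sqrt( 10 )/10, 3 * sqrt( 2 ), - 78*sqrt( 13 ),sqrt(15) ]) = [ - 78*sqrt(13),  sqrt( 10 )/10,  sqrt(14 ),sqrt( 15),3*sqrt (2), 65 * sqrt( 2)/6, 43.92,51]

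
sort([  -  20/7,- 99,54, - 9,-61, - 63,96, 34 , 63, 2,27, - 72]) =[- 99, - 72, - 63, - 61, - 9, - 20/7,2,27, 34, 54, 63,96 ]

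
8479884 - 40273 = 8439611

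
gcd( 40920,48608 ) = 248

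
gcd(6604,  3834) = 2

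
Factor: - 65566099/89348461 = -43^1*83^1*18371^1 * 89348461^( - 1)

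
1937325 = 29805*65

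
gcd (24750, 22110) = 330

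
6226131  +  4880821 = 11106952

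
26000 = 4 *6500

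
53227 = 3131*17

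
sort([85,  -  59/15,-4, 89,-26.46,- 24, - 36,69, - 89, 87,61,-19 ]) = [-89,-36, -26.46, - 24,-19,-4,- 59/15,61 , 69,85, 87,89 ] 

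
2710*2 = 5420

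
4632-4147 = 485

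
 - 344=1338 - 1682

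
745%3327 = 745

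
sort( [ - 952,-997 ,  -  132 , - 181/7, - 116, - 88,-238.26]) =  [-997, - 952, - 238.26, - 132, - 116,  -  88,  -  181/7 ]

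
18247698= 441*41378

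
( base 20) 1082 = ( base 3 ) 102012022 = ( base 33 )7GB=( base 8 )17742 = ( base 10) 8162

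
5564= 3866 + 1698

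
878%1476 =878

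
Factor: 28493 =28493^1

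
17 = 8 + 9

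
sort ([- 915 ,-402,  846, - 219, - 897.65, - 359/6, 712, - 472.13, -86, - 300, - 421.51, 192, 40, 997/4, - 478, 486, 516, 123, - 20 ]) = [ -915, - 897.65, - 478, - 472.13,-421.51, - 402,- 300, - 219, - 86, - 359/6, - 20,  40,123,192, 997/4,486, 516, 712, 846] 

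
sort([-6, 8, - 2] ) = [ - 6, - 2,8 ]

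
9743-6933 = 2810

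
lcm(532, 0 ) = 0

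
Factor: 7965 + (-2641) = 2^2*11^3=5324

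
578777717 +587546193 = 1166323910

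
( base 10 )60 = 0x3c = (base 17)39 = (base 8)74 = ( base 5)220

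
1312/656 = 2  =  2.00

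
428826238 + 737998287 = 1166824525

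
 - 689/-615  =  1+74/615 =1.12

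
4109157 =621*6617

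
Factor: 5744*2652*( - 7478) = -113913032064 = - 2^7*3^1*13^1 * 17^1*359^1*3739^1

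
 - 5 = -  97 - -92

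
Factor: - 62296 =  - 2^3*13^1*599^1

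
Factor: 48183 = 3^1*16061^1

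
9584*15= 143760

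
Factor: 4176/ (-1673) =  - 2^4*3^2 * 7^(  -  1)*29^1*239^( - 1 ) 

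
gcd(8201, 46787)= 59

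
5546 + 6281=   11827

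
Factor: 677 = 677^1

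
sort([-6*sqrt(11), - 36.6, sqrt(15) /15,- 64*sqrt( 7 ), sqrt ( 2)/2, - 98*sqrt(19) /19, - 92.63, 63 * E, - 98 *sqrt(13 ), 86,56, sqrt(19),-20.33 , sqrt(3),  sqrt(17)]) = [ - 98*sqrt( 13), - 64 * sqrt(7 ), - 92.63, - 36.6 ,-98*sqrt ( 19)/19, - 20.33, -6*sqrt( 11 ) , sqrt(15 )/15,sqrt ( 2)/2, sqrt(3),sqrt ( 17),sqrt( 19), 56,86, 63 *E]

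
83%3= 2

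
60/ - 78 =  - 10/13 = - 0.77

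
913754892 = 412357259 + 501397633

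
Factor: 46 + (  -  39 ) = 7 = 7^1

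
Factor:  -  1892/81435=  - 2^2*3^( - 1)*5^( - 1)*11^1*43^1*61^( - 1) * 89^( - 1) 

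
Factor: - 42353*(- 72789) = 3^1* 19^1 * 41^1*1033^1*1277^1 = 3082832517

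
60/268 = 15/67 = 0.22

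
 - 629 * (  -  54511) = 34287419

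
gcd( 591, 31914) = 591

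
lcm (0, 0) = 0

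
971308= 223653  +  747655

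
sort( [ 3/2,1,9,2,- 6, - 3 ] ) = [ - 6, - 3,1, 3/2 , 2,9 ]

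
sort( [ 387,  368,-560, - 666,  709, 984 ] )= [ - 666,  -  560, 368,387 , 709, 984]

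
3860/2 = 1930 = 1930.00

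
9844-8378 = 1466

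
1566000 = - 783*(  -  2000 ) 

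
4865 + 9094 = 13959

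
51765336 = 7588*6822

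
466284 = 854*546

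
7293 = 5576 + 1717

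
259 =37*7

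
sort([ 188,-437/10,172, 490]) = [ - 437/10, 172,  188,490]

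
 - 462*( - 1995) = 921690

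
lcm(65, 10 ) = 130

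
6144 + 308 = 6452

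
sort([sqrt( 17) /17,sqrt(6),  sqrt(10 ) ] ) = [ sqrt ( 17 ) /17,sqrt(6),  sqrt ( 10) ] 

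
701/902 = 701/902 = 0.78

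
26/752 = 13/376= 0.03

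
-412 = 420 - 832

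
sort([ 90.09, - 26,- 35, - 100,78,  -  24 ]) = [-100, - 35, - 26,  -  24,78,90.09]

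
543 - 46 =497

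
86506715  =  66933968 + 19572747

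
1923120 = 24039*80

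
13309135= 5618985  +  7690150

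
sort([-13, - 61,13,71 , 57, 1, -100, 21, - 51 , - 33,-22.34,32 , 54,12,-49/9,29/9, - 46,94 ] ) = [-100, -61 ,-51, - 46,  -  33,-22.34,  -  13, - 49/9 , 1,29/9,12,13 , 21, 32,54,57, 71, 94]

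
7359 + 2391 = 9750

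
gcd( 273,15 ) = 3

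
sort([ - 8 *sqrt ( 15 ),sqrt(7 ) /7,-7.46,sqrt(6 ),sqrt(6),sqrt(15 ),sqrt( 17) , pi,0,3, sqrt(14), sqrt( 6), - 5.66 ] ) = [ - 8*sqrt(15 ), - 7.46, - 5.66,0,  sqrt( 7)/7,sqrt(6),sqrt(6), sqrt ( 6) , 3 , pi, sqrt(14),sqrt( 15),  sqrt( 17) ]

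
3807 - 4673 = -866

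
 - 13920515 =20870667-34791182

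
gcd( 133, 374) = 1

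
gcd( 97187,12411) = 1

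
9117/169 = 53  +  160/169 = 53.95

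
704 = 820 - 116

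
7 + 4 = 11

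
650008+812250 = 1462258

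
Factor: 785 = 5^1 * 157^1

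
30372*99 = 3006828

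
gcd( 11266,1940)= 2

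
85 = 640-555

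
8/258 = 4/129 = 0.03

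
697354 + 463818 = 1161172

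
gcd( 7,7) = 7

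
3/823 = 3/823 = 0.00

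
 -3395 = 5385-8780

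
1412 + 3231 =4643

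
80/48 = 1 + 2/3 = 1.67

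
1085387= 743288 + 342099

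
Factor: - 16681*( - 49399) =824024719 = 7^2*2383^1*7057^1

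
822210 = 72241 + 749969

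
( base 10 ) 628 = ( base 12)444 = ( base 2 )1001110100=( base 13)394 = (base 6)2524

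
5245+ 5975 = 11220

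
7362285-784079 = 6578206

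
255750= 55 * 4650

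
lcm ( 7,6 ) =42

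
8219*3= 24657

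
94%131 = 94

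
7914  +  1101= 9015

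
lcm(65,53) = 3445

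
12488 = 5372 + 7116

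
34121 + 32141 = 66262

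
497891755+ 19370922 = 517262677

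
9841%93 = 76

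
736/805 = 32/35 = 0.91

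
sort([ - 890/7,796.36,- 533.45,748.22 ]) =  [ - 533.45, - 890/7 , 748.22,796.36 ] 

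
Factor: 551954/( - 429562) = - 7^( - 1)*13^2*23^1*61^( - 1)*71^1*503^( - 1) = - 275977/214781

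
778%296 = 186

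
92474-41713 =50761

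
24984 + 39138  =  64122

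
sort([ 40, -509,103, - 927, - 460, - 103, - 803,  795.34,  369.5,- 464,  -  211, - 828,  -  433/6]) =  [-927,-828, - 803, - 509, - 464,-460, - 211,-103,-433/6, 40, 103,369.5,795.34] 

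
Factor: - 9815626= - 2^1*4907813^1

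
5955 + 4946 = 10901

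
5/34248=5/34248  =  0.00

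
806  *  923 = 743938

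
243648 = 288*846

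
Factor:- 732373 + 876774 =144401  =  197^1*733^1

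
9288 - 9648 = -360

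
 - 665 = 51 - 716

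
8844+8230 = 17074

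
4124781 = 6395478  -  2270697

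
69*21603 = 1490607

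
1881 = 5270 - 3389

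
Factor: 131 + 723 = 2^1*7^1*61^1 = 854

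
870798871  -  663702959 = 207095912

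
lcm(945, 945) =945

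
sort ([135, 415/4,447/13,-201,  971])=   [-201,447/13,415/4 , 135,971 ]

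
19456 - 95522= - 76066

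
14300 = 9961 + 4339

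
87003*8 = 696024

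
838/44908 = 419/22454=0.02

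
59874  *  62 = 3712188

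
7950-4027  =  3923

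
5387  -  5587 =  - 200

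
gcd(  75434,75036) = 2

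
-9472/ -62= 4736/31 = 152.77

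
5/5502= 5/5502 = 0.00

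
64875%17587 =12114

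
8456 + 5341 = 13797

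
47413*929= 44046677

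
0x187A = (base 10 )6266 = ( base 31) 6g4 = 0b1100001111010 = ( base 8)14172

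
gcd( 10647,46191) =3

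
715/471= 1 +244/471 =1.52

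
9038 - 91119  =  -82081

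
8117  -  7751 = 366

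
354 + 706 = 1060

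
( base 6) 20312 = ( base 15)C08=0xa94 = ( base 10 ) 2708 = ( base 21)62k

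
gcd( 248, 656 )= 8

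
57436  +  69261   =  126697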